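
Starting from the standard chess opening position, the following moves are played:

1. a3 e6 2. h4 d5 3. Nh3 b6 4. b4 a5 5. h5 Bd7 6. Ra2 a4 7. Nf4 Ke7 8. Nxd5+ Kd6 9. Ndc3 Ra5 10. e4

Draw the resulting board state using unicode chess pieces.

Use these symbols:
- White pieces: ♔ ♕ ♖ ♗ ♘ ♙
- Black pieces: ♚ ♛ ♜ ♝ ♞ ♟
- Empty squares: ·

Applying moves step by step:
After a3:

♜ ♞ ♝ ♛ ♚ ♝ ♞ ♜
♟ ♟ ♟ ♟ ♟ ♟ ♟ ♟
· · · · · · · ·
· · · · · · · ·
· · · · · · · ·
♙ · · · · · · ·
· ♙ ♙ ♙ ♙ ♙ ♙ ♙
♖ ♘ ♗ ♕ ♔ ♗ ♘ ♖


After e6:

♜ ♞ ♝ ♛ ♚ ♝ ♞ ♜
♟ ♟ ♟ ♟ · ♟ ♟ ♟
· · · · ♟ · · ·
· · · · · · · ·
· · · · · · · ·
♙ · · · · · · ·
· ♙ ♙ ♙ ♙ ♙ ♙ ♙
♖ ♘ ♗ ♕ ♔ ♗ ♘ ♖


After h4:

♜ ♞ ♝ ♛ ♚ ♝ ♞ ♜
♟ ♟ ♟ ♟ · ♟ ♟ ♟
· · · · ♟ · · ·
· · · · · · · ·
· · · · · · · ♙
♙ · · · · · · ·
· ♙ ♙ ♙ ♙ ♙ ♙ ·
♖ ♘ ♗ ♕ ♔ ♗ ♘ ♖


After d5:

♜ ♞ ♝ ♛ ♚ ♝ ♞ ♜
♟ ♟ ♟ · · ♟ ♟ ♟
· · · · ♟ · · ·
· · · ♟ · · · ·
· · · · · · · ♙
♙ · · · · · · ·
· ♙ ♙ ♙ ♙ ♙ ♙ ·
♖ ♘ ♗ ♕ ♔ ♗ ♘ ♖


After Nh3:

♜ ♞ ♝ ♛ ♚ ♝ ♞ ♜
♟ ♟ ♟ · · ♟ ♟ ♟
· · · · ♟ · · ·
· · · ♟ · · · ·
· · · · · · · ♙
♙ · · · · · · ♘
· ♙ ♙ ♙ ♙ ♙ ♙ ·
♖ ♘ ♗ ♕ ♔ ♗ · ♖


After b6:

♜ ♞ ♝ ♛ ♚ ♝ ♞ ♜
♟ · ♟ · · ♟ ♟ ♟
· ♟ · · ♟ · · ·
· · · ♟ · · · ·
· · · · · · · ♙
♙ · · · · · · ♘
· ♙ ♙ ♙ ♙ ♙ ♙ ·
♖ ♘ ♗ ♕ ♔ ♗ · ♖


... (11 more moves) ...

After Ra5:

· ♞ · ♛ · ♝ ♞ ♜
· · ♟ ♝ · ♟ ♟ ♟
· ♟ · ♚ ♟ · · ·
♜ · · · · · · ♙
♟ ♙ · · · · · ·
♙ · ♘ · · · · ·
♖ · ♙ ♙ ♙ ♙ ♙ ·
· ♘ ♗ ♕ ♔ ♗ · ♖


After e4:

· ♞ · ♛ · ♝ ♞ ♜
· · ♟ ♝ · ♟ ♟ ♟
· ♟ · ♚ ♟ · · ·
♜ · · · · · · ♙
♟ ♙ · · ♙ · · ·
♙ · ♘ · · · · ·
♖ · ♙ ♙ · ♙ ♙ ·
· ♘ ♗ ♕ ♔ ♗ · ♖



  a b c d e f g h
  ─────────────────
8│· ♞ · ♛ · ♝ ♞ ♜│8
7│· · ♟ ♝ · ♟ ♟ ♟│7
6│· ♟ · ♚ ♟ · · ·│6
5│♜ · · · · · · ♙│5
4│♟ ♙ · · ♙ · · ·│4
3│♙ · ♘ · · · · ·│3
2│♖ · ♙ ♙ · ♙ ♙ ·│2
1│· ♘ ♗ ♕ ♔ ♗ · ♖│1
  ─────────────────
  a b c d e f g h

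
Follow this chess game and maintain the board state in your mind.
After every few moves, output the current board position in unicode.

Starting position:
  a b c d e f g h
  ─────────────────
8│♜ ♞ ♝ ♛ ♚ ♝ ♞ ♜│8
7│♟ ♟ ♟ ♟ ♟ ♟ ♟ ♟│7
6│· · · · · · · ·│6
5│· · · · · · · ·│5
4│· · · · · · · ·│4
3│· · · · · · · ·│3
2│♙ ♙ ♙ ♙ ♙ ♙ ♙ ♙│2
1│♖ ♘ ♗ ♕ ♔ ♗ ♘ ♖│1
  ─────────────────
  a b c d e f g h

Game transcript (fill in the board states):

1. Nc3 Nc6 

  a b c d e f g h
  ─────────────────
8│♜ · ♝ ♛ ♚ ♝ ♞ ♜│8
7│♟ ♟ ♟ ♟ ♟ ♟ ♟ ♟│7
6│· · ♞ · · · · ·│6
5│· · · · · · · ·│5
4│· · · · · · · ·│4
3│· · ♘ · · · · ·│3
2│♙ ♙ ♙ ♙ ♙ ♙ ♙ ♙│2
1│♖ · ♗ ♕ ♔ ♗ ♘ ♖│1
  ─────────────────
  a b c d e f g h

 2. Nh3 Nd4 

  a b c d e f g h
  ─────────────────
8│♜ · ♝ ♛ ♚ ♝ ♞ ♜│8
7│♟ ♟ ♟ ♟ ♟ ♟ ♟ ♟│7
6│· · · · · · · ·│6
5│· · · · · · · ·│5
4│· · · ♞ · · · ·│4
3│· · ♘ · · · · ♘│3
2│♙ ♙ ♙ ♙ ♙ ♙ ♙ ♙│2
1│♖ · ♗ ♕ ♔ ♗ · ♖│1
  ─────────────────
  a b c d e f g h

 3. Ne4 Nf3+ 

  a b c d e f g h
  ─────────────────
8│♜ · ♝ ♛ ♚ ♝ ♞ ♜│8
7│♟ ♟ ♟ ♟ ♟ ♟ ♟ ♟│7
6│· · · · · · · ·│6
5│· · · · · · · ·│5
4│· · · · ♘ · · ·│4
3│· · · · · ♞ · ♘│3
2│♙ ♙ ♙ ♙ ♙ ♙ ♙ ♙│2
1│♖ · ♗ ♕ ♔ ♗ · ♖│1
  ─────────────────
  a b c d e f g h



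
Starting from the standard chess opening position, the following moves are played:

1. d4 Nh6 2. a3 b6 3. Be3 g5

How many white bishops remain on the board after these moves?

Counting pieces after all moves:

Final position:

  a b c d e f g h
  ─────────────────
8│♜ ♞ ♝ ♛ ♚ ♝ · ♜│8
7│♟ · ♟ ♟ ♟ ♟ · ♟│7
6│· ♟ · · · · · ♞│6
5│· · · · · · ♟ ·│5
4│· · · ♙ · · · ·│4
3│♙ · · · ♗ · · ·│3
2│· ♙ ♙ · ♙ ♙ ♙ ♙│2
1│♖ ♘ · ♕ ♔ ♗ ♘ ♖│1
  ─────────────────
  a b c d e f g h


2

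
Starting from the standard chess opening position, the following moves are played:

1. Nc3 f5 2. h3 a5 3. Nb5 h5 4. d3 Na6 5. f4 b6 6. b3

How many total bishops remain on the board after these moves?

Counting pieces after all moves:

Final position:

  a b c d e f g h
  ─────────────────
8│♜ · ♝ ♛ ♚ ♝ ♞ ♜│8
7│· · ♟ ♟ ♟ · ♟ ·│7
6│♞ ♟ · · · · · ·│6
5│♟ ♘ · · · ♟ · ♟│5
4│· · · · · ♙ · ·│4
3│· ♙ · ♙ · · · ♙│3
2│♙ · ♙ · ♙ · ♙ ·│2
1│♖ · ♗ ♕ ♔ ♗ ♘ ♖│1
  ─────────────────
  a b c d e f g h


4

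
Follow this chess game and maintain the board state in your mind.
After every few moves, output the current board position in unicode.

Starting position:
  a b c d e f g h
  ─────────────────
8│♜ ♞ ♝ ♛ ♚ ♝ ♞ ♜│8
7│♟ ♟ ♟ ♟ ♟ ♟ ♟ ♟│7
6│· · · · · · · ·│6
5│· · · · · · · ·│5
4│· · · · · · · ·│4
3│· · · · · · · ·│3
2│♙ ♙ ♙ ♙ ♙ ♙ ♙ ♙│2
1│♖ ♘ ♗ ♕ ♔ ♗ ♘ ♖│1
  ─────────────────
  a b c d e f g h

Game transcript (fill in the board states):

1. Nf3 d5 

  a b c d e f g h
  ─────────────────
8│♜ ♞ ♝ ♛ ♚ ♝ ♞ ♜│8
7│♟ ♟ ♟ · ♟ ♟ ♟ ♟│7
6│· · · · · · · ·│6
5│· · · ♟ · · · ·│5
4│· · · · · · · ·│4
3│· · · · · ♘ · ·│3
2│♙ ♙ ♙ ♙ ♙ ♙ ♙ ♙│2
1│♖ ♘ ♗ ♕ ♔ ♗ · ♖│1
  ─────────────────
  a b c d e f g h

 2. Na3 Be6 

  a b c d e f g h
  ─────────────────
8│♜ ♞ · ♛ ♚ ♝ ♞ ♜│8
7│♟ ♟ ♟ · ♟ ♟ ♟ ♟│7
6│· · · · ♝ · · ·│6
5│· · · ♟ · · · ·│5
4│· · · · · · · ·│4
3│♘ · · · · ♘ · ·│3
2│♙ ♙ ♙ ♙ ♙ ♙ ♙ ♙│2
1│♖ · ♗ ♕ ♔ ♗ · ♖│1
  ─────────────────
  a b c d e f g h

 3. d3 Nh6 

  a b c d e f g h
  ─────────────────
8│♜ ♞ · ♛ ♚ ♝ · ♜│8
7│♟ ♟ ♟ · ♟ ♟ ♟ ♟│7
6│· · · · ♝ · · ♞│6
5│· · · ♟ · · · ·│5
4│· · · · · · · ·│4
3│♘ · · ♙ · ♘ · ·│3
2│♙ ♙ ♙ · ♙ ♙ ♙ ♙│2
1│♖ · ♗ ♕ ♔ ♗ · ♖│1
  ─────────────────
  a b c d e f g h

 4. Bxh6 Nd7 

  a b c d e f g h
  ─────────────────
8│♜ · · ♛ ♚ ♝ · ♜│8
7│♟ ♟ ♟ ♞ ♟ ♟ ♟ ♟│7
6│· · · · ♝ · · ♗│6
5│· · · ♟ · · · ·│5
4│· · · · · · · ·│4
3│♘ · · ♙ · ♘ · ·│3
2│♙ ♙ ♙ · ♙ ♙ ♙ ♙│2
1│♖ · · ♕ ♔ ♗ · ♖│1
  ─────────────────
  a b c d e f g h



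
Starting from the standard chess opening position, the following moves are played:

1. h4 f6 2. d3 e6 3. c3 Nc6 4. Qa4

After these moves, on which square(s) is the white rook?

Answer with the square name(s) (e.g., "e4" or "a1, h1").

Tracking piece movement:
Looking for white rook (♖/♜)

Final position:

  a b c d e f g h
  ─────────────────
8│♜ · ♝ ♛ ♚ ♝ ♞ ♜│8
7│♟ ♟ ♟ ♟ · · ♟ ♟│7
6│· · ♞ · ♟ ♟ · ·│6
5│· · · · · · · ·│5
4│♕ · · · · · · ♙│4
3│· · ♙ ♙ · · · ·│3
2│♙ ♙ · · ♙ ♙ ♙ ·│2
1│♖ ♘ ♗ · ♔ ♗ ♘ ♖│1
  ─────────────────
  a b c d e f g h


a1, h1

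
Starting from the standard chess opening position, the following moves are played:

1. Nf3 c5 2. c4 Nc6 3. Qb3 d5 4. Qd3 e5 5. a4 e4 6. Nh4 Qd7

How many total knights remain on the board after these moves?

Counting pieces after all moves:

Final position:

  a b c d e f g h
  ─────────────────
8│♜ · ♝ · ♚ ♝ ♞ ♜│8
7│♟ ♟ · ♛ · ♟ ♟ ♟│7
6│· · ♞ · · · · ·│6
5│· · ♟ ♟ · · · ·│5
4│♙ · ♙ · ♟ · · ♘│4
3│· · · ♕ · · · ·│3
2│· ♙ · ♙ ♙ ♙ ♙ ♙│2
1│♖ ♘ ♗ · ♔ ♗ · ♖│1
  ─────────────────
  a b c d e f g h


4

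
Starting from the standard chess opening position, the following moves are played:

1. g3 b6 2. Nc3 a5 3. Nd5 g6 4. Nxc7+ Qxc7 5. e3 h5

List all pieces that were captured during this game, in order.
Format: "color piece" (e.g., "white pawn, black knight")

Tracking captures:
  Nxc7+: captured black pawn
  Qxc7: captured white knight

black pawn, white knight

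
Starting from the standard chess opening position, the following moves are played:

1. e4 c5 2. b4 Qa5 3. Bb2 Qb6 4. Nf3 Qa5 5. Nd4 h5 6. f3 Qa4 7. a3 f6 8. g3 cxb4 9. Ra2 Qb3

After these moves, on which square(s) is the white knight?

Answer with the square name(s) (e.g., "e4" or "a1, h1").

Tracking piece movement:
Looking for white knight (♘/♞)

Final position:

  a b c d e f g h
  ─────────────────
8│♜ ♞ ♝ · ♚ ♝ ♞ ♜│8
7│♟ ♟ · ♟ ♟ · ♟ ·│7
6│· · · · · ♟ · ·│6
5│· · · · · · · ♟│5
4│· ♟ · ♘ ♙ · · ·│4
3│♙ ♛ · · · ♙ ♙ ·│3
2│♖ ♗ ♙ ♙ · · · ♙│2
1│· ♘ · ♕ ♔ ♗ · ♖│1
  ─────────────────
  a b c d e f g h


b1, d4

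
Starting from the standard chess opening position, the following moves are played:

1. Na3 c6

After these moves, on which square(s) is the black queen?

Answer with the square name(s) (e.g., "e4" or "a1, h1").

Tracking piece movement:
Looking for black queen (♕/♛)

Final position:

  a b c d e f g h
  ─────────────────
8│♜ ♞ ♝ ♛ ♚ ♝ ♞ ♜│8
7│♟ ♟ · ♟ ♟ ♟ ♟ ♟│7
6│· · ♟ · · · · ·│6
5│· · · · · · · ·│5
4│· · · · · · · ·│4
3│♘ · · · · · · ·│3
2│♙ ♙ ♙ ♙ ♙ ♙ ♙ ♙│2
1│♖ · ♗ ♕ ♔ ♗ ♘ ♖│1
  ─────────────────
  a b c d e f g h


d8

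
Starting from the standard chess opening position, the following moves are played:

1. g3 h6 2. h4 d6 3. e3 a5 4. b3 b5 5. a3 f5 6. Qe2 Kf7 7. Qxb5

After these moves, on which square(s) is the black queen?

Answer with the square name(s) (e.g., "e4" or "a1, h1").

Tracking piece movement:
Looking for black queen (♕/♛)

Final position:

  a b c d e f g h
  ─────────────────
8│♜ ♞ ♝ ♛ · ♝ ♞ ♜│8
7│· · ♟ · ♟ ♚ ♟ ·│7
6│· · · ♟ · · · ♟│6
5│♟ ♕ · · · ♟ · ·│5
4│· · · · · · · ♙│4
3│♙ ♙ · · ♙ · ♙ ·│3
2│· · ♙ ♙ · ♙ · ·│2
1│♖ ♘ ♗ · ♔ ♗ ♘ ♖│1
  ─────────────────
  a b c d e f g h


d8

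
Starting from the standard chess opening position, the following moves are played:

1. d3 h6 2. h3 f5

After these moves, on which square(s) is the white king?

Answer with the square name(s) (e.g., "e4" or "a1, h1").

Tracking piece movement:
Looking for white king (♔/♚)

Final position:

  a b c d e f g h
  ─────────────────
8│♜ ♞ ♝ ♛ ♚ ♝ ♞ ♜│8
7│♟ ♟ ♟ ♟ ♟ · ♟ ·│7
6│· · · · · · · ♟│6
5│· · · · · ♟ · ·│5
4│· · · · · · · ·│4
3│· · · ♙ · · · ♙│3
2│♙ ♙ ♙ · ♙ ♙ ♙ ·│2
1│♖ ♘ ♗ ♕ ♔ ♗ ♘ ♖│1
  ─────────────────
  a b c d e f g h


e1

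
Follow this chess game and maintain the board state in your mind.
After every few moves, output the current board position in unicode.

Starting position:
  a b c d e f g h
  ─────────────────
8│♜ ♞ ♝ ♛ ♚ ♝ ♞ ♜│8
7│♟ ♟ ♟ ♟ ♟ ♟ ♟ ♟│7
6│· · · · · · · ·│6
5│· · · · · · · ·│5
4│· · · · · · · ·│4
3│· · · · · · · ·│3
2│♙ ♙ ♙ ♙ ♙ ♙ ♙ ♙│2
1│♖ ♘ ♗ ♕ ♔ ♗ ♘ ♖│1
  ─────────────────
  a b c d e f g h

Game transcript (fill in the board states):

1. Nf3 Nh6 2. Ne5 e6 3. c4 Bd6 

  a b c d e f g h
  ─────────────────
8│♜ ♞ ♝ ♛ ♚ · · ♜│8
7│♟ ♟ ♟ ♟ · ♟ ♟ ♟│7
6│· · · ♝ ♟ · · ♞│6
5│· · · · ♘ · · ·│5
4│· · ♙ · · · · ·│4
3│· · · · · · · ·│3
2│♙ ♙ · ♙ ♙ ♙ ♙ ♙│2
1│♖ ♘ ♗ ♕ ♔ ♗ · ♖│1
  ─────────────────
  a b c d e f g h

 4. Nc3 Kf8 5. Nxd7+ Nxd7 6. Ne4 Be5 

  a b c d e f g h
  ─────────────────
8│♜ · ♝ ♛ · ♚ · ♜│8
7│♟ ♟ ♟ ♞ · ♟ ♟ ♟│7
6│· · · · ♟ · · ♞│6
5│· · · · ♝ · · ·│5
4│· · ♙ · ♘ · · ·│4
3│· · · · · · · ·│3
2│♙ ♙ · ♙ ♙ ♙ ♙ ♙│2
1│♖ · ♗ ♕ ♔ ♗ · ♖│1
  ─────────────────
  a b c d e f g h

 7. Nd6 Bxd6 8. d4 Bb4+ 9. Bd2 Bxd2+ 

  a b c d e f g h
  ─────────────────
8│♜ · ♝ ♛ · ♚ · ♜│8
7│♟ ♟ ♟ ♞ · ♟ ♟ ♟│7
6│· · · · ♟ · · ♞│6
5│· · · · · · · ·│5
4│· · ♙ ♙ · · · ·│4
3│· · · · · · · ·│3
2│♙ ♙ · ♝ ♙ ♙ ♙ ♙│2
1│♖ · · ♕ ♔ ♗ · ♖│1
  ─────────────────
  a b c d e f g h

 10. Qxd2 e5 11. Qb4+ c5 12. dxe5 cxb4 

  a b c d e f g h
  ─────────────────
8│♜ · ♝ ♛ · ♚ · ♜│8
7│♟ ♟ · ♞ · ♟ ♟ ♟│7
6│· · · · · · · ♞│6
5│· · · · ♙ · · ·│5
4│· ♟ ♙ · · · · ·│4
3│· · · · · · · ·│3
2│♙ ♙ · · ♙ ♙ ♙ ♙│2
1│♖ · · · ♔ ♗ · ♖│1
  ─────────────────
  a b c d e f g h



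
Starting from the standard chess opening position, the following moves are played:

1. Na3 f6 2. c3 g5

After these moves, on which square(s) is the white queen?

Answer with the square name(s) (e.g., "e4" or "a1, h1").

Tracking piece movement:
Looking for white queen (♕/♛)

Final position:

  a b c d e f g h
  ─────────────────
8│♜ ♞ ♝ ♛ ♚ ♝ ♞ ♜│8
7│♟ ♟ ♟ ♟ ♟ · · ♟│7
6│· · · · · ♟ · ·│6
5│· · · · · · ♟ ·│5
4│· · · · · · · ·│4
3│♘ · ♙ · · · · ·│3
2│♙ ♙ · ♙ ♙ ♙ ♙ ♙│2
1│♖ · ♗ ♕ ♔ ♗ ♘ ♖│1
  ─────────────────
  a b c d e f g h


d1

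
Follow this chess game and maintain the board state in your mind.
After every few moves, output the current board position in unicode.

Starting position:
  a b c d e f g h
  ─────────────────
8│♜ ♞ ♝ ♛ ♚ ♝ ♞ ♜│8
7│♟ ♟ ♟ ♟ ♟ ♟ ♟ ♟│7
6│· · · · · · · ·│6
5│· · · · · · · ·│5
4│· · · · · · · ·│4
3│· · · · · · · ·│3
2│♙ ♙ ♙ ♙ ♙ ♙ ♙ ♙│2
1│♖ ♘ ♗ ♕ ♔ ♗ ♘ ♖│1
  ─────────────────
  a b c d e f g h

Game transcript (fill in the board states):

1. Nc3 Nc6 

  a b c d e f g h
  ─────────────────
8│♜ · ♝ ♛ ♚ ♝ ♞ ♜│8
7│♟ ♟ ♟ ♟ ♟ ♟ ♟ ♟│7
6│· · ♞ · · · · ·│6
5│· · · · · · · ·│5
4│· · · · · · · ·│4
3│· · ♘ · · · · ·│3
2│♙ ♙ ♙ ♙ ♙ ♙ ♙ ♙│2
1│♖ · ♗ ♕ ♔ ♗ ♘ ♖│1
  ─────────────────
  a b c d e f g h

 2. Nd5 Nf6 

  a b c d e f g h
  ─────────────────
8│♜ · ♝ ♛ ♚ ♝ · ♜│8
7│♟ ♟ ♟ ♟ ♟ ♟ ♟ ♟│7
6│· · ♞ · · ♞ · ·│6
5│· · · ♘ · · · ·│5
4│· · · · · · · ·│4
3│· · · · · · · ·│3
2│♙ ♙ ♙ ♙ ♙ ♙ ♙ ♙│2
1│♖ · ♗ ♕ ♔ ♗ ♘ ♖│1
  ─────────────────
  a b c d e f g h

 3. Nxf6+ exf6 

  a b c d e f g h
  ─────────────────
8│♜ · ♝ ♛ ♚ ♝ · ♜│8
7│♟ ♟ ♟ ♟ · ♟ ♟ ♟│7
6│· · ♞ · · ♟ · ·│6
5│· · · · · · · ·│5
4│· · · · · · · ·│4
3│· · · · · · · ·│3
2│♙ ♙ ♙ ♙ ♙ ♙ ♙ ♙│2
1│♖ · ♗ ♕ ♔ ♗ ♘ ♖│1
  ─────────────────
  a b c d e f g h

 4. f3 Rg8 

  a b c d e f g h
  ─────────────────
8│♜ · ♝ ♛ ♚ ♝ ♜ ·│8
7│♟ ♟ ♟ ♟ · ♟ ♟ ♟│7
6│· · ♞ · · ♟ · ·│6
5│· · · · · · · ·│5
4│· · · · · · · ·│4
3│· · · · · ♙ · ·│3
2│♙ ♙ ♙ ♙ ♙ · ♙ ♙│2
1│♖ · ♗ ♕ ♔ ♗ ♘ ♖│1
  ─────────────────
  a b c d e f g h

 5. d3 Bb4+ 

  a b c d e f g h
  ─────────────────
8│♜ · ♝ ♛ ♚ · ♜ ·│8
7│♟ ♟ ♟ ♟ · ♟ ♟ ♟│7
6│· · ♞ · · ♟ · ·│6
5│· · · · · · · ·│5
4│· ♝ · · · · · ·│4
3│· · · ♙ · ♙ · ·│3
2│♙ ♙ ♙ · ♙ · ♙ ♙│2
1│♖ · ♗ ♕ ♔ ♗ ♘ ♖│1
  ─────────────────
  a b c d e f g h



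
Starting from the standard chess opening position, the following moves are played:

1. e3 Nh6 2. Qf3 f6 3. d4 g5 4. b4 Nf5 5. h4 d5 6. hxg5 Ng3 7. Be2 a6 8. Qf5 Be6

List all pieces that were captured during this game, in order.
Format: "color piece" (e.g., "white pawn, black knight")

Tracking captures:
  hxg5: captured black pawn

black pawn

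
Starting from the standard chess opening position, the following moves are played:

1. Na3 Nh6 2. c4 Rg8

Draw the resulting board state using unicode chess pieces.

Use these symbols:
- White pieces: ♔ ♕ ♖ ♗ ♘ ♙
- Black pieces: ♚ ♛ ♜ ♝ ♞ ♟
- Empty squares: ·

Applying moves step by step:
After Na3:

♜ ♞ ♝ ♛ ♚ ♝ ♞ ♜
♟ ♟ ♟ ♟ ♟ ♟ ♟ ♟
· · · · · · · ·
· · · · · · · ·
· · · · · · · ·
♘ · · · · · · ·
♙ ♙ ♙ ♙ ♙ ♙ ♙ ♙
♖ · ♗ ♕ ♔ ♗ ♘ ♖


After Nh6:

♜ ♞ ♝ ♛ ♚ ♝ · ♜
♟ ♟ ♟ ♟ ♟ ♟ ♟ ♟
· · · · · · · ♞
· · · · · · · ·
· · · · · · · ·
♘ · · · · · · ·
♙ ♙ ♙ ♙ ♙ ♙ ♙ ♙
♖ · ♗ ♕ ♔ ♗ ♘ ♖


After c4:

♜ ♞ ♝ ♛ ♚ ♝ · ♜
♟ ♟ ♟ ♟ ♟ ♟ ♟ ♟
· · · · · · · ♞
· · · · · · · ·
· · ♙ · · · · ·
♘ · · · · · · ·
♙ ♙ · ♙ ♙ ♙ ♙ ♙
♖ · ♗ ♕ ♔ ♗ ♘ ♖


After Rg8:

♜ ♞ ♝ ♛ ♚ ♝ ♜ ·
♟ ♟ ♟ ♟ ♟ ♟ ♟ ♟
· · · · · · · ♞
· · · · · · · ·
· · ♙ · · · · ·
♘ · · · · · · ·
♙ ♙ · ♙ ♙ ♙ ♙ ♙
♖ · ♗ ♕ ♔ ♗ ♘ ♖



  a b c d e f g h
  ─────────────────
8│♜ ♞ ♝ ♛ ♚ ♝ ♜ ·│8
7│♟ ♟ ♟ ♟ ♟ ♟ ♟ ♟│7
6│· · · · · · · ♞│6
5│· · · · · · · ·│5
4│· · ♙ · · · · ·│4
3│♘ · · · · · · ·│3
2│♙ ♙ · ♙ ♙ ♙ ♙ ♙│2
1│♖ · ♗ ♕ ♔ ♗ ♘ ♖│1
  ─────────────────
  a b c d e f g h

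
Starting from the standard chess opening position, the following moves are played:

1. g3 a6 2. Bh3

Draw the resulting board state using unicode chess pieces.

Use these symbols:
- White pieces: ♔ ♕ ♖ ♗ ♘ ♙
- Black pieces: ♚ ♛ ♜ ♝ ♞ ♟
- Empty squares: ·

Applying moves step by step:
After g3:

♜ ♞ ♝ ♛ ♚ ♝ ♞ ♜
♟ ♟ ♟ ♟ ♟ ♟ ♟ ♟
· · · · · · · ·
· · · · · · · ·
· · · · · · · ·
· · · · · · ♙ ·
♙ ♙ ♙ ♙ ♙ ♙ · ♙
♖ ♘ ♗ ♕ ♔ ♗ ♘ ♖


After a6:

♜ ♞ ♝ ♛ ♚ ♝ ♞ ♜
· ♟ ♟ ♟ ♟ ♟ ♟ ♟
♟ · · · · · · ·
· · · · · · · ·
· · · · · · · ·
· · · · · · ♙ ·
♙ ♙ ♙ ♙ ♙ ♙ · ♙
♖ ♘ ♗ ♕ ♔ ♗ ♘ ♖


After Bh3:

♜ ♞ ♝ ♛ ♚ ♝ ♞ ♜
· ♟ ♟ ♟ ♟ ♟ ♟ ♟
♟ · · · · · · ·
· · · · · · · ·
· · · · · · · ·
· · · · · · ♙ ♗
♙ ♙ ♙ ♙ ♙ ♙ · ♙
♖ ♘ ♗ ♕ ♔ · ♘ ♖



  a b c d e f g h
  ─────────────────
8│♜ ♞ ♝ ♛ ♚ ♝ ♞ ♜│8
7│· ♟ ♟ ♟ ♟ ♟ ♟ ♟│7
6│♟ · · · · · · ·│6
5│· · · · · · · ·│5
4│· · · · · · · ·│4
3│· · · · · · ♙ ♗│3
2│♙ ♙ ♙ ♙ ♙ ♙ · ♙│2
1│♖ ♘ ♗ ♕ ♔ · ♘ ♖│1
  ─────────────────
  a b c d e f g h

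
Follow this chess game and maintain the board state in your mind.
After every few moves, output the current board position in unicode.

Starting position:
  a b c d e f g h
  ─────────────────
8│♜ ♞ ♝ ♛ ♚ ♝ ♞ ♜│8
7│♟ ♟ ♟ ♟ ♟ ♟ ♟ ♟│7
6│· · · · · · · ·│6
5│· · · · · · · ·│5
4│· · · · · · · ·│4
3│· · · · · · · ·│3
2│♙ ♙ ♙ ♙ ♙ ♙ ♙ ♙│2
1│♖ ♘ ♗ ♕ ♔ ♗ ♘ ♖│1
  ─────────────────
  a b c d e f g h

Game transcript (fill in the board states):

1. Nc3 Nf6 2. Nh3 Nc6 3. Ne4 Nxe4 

  a b c d e f g h
  ─────────────────
8│♜ · ♝ ♛ ♚ ♝ · ♜│8
7│♟ ♟ ♟ ♟ ♟ ♟ ♟ ♟│7
6│· · ♞ · · · · ·│6
5│· · · · · · · ·│5
4│· · · · ♞ · · ·│4
3│· · · · · · · ♘│3
2│♙ ♙ ♙ ♙ ♙ ♙ ♙ ♙│2
1│♖ · ♗ ♕ ♔ ♗ · ♖│1
  ─────────────────
  a b c d e f g h

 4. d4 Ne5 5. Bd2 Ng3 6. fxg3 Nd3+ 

  a b c d e f g h
  ─────────────────
8│♜ · ♝ ♛ ♚ ♝ · ♜│8
7│♟ ♟ ♟ ♟ ♟ ♟ ♟ ♟│7
6│· · · · · · · ·│6
5│· · · · · · · ·│5
4│· · · ♙ · · · ·│4
3│· · · ♞ · · ♙ ♘│3
2│♙ ♙ ♙ ♗ ♙ · ♙ ♙│2
1│♖ · · ♕ ♔ ♗ · ♖│1
  ─────────────────
  a b c d e f g h

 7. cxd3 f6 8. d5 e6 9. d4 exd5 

  a b c d e f g h
  ─────────────────
8│♜ · ♝ ♛ ♚ ♝ · ♜│8
7│♟ ♟ ♟ ♟ · · ♟ ♟│7
6│· · · · · ♟ · ·│6
5│· · · ♟ · · · ·│5
4│· · · ♙ · · · ·│4
3│· · · · · · ♙ ♘│3
2│♙ ♙ · ♗ ♙ · ♙ ♙│2
1│♖ · · ♕ ♔ ♗ · ♖│1
  ─────────────────
  a b c d e f g h

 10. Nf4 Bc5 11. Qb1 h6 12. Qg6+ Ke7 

  a b c d e f g h
  ─────────────────
8│♜ · ♝ ♛ · · · ♜│8
7│♟ ♟ ♟ ♟ ♚ · ♟ ·│7
6│· · · · · ♟ ♕ ♟│6
5│· · ♝ ♟ · · · ·│5
4│· · · ♙ · ♘ · ·│4
3│· · · · · · ♙ ·│3
2│♙ ♙ · ♗ ♙ · ♙ ♙│2
1│♖ · · · ♔ ♗ · ♖│1
  ─────────────────
  a b c d e f g h

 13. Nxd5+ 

  a b c d e f g h
  ─────────────────
8│♜ · ♝ ♛ · · · ♜│8
7│♟ ♟ ♟ ♟ ♚ · ♟ ·│7
6│· · · · · ♟ ♕ ♟│6
5│· · ♝ ♘ · · · ·│5
4│· · · ♙ · · · ·│4
3│· · · · · · ♙ ·│3
2│♙ ♙ · ♗ ♙ · ♙ ♙│2
1│♖ · · · ♔ ♗ · ♖│1
  ─────────────────
  a b c d e f g h


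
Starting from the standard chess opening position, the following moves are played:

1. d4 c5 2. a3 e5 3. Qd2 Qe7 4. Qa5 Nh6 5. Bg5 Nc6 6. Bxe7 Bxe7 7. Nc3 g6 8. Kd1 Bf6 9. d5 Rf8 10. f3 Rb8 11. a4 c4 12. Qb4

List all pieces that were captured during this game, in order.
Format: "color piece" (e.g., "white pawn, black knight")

Tracking captures:
  Bxe7: captured black queen
  Bxe7: captured white bishop

black queen, white bishop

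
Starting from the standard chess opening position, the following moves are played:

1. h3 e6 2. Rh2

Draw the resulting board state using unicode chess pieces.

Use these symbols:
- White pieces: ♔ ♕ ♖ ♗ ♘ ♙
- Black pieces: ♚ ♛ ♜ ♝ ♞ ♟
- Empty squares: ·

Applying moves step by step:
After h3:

♜ ♞ ♝ ♛ ♚ ♝ ♞ ♜
♟ ♟ ♟ ♟ ♟ ♟ ♟ ♟
· · · · · · · ·
· · · · · · · ·
· · · · · · · ·
· · · · · · · ♙
♙ ♙ ♙ ♙ ♙ ♙ ♙ ·
♖ ♘ ♗ ♕ ♔ ♗ ♘ ♖


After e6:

♜ ♞ ♝ ♛ ♚ ♝ ♞ ♜
♟ ♟ ♟ ♟ · ♟ ♟ ♟
· · · · ♟ · · ·
· · · · · · · ·
· · · · · · · ·
· · · · · · · ♙
♙ ♙ ♙ ♙ ♙ ♙ ♙ ·
♖ ♘ ♗ ♕ ♔ ♗ ♘ ♖


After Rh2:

♜ ♞ ♝ ♛ ♚ ♝ ♞ ♜
♟ ♟ ♟ ♟ · ♟ ♟ ♟
· · · · ♟ · · ·
· · · · · · · ·
· · · · · · · ·
· · · · · · · ♙
♙ ♙ ♙ ♙ ♙ ♙ ♙ ♖
♖ ♘ ♗ ♕ ♔ ♗ ♘ ·



  a b c d e f g h
  ─────────────────
8│♜ ♞ ♝ ♛ ♚ ♝ ♞ ♜│8
7│♟ ♟ ♟ ♟ · ♟ ♟ ♟│7
6│· · · · ♟ · · ·│6
5│· · · · · · · ·│5
4│· · · · · · · ·│4
3│· · · · · · · ♙│3
2│♙ ♙ ♙ ♙ ♙ ♙ ♙ ♖│2
1│♖ ♘ ♗ ♕ ♔ ♗ ♘ ·│1
  ─────────────────
  a b c d e f g h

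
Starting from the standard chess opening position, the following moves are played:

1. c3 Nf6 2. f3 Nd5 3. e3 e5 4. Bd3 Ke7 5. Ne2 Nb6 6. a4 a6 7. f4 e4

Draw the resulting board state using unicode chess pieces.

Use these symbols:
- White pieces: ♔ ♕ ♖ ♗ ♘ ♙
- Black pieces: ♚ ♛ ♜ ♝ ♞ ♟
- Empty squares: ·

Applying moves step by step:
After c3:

♜ ♞ ♝ ♛ ♚ ♝ ♞ ♜
♟ ♟ ♟ ♟ ♟ ♟ ♟ ♟
· · · · · · · ·
· · · · · · · ·
· · · · · · · ·
· · ♙ · · · · ·
♙ ♙ · ♙ ♙ ♙ ♙ ♙
♖ ♘ ♗ ♕ ♔ ♗ ♘ ♖


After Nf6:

♜ ♞ ♝ ♛ ♚ ♝ · ♜
♟ ♟ ♟ ♟ ♟ ♟ ♟ ♟
· · · · · ♞ · ·
· · · · · · · ·
· · · · · · · ·
· · ♙ · · · · ·
♙ ♙ · ♙ ♙ ♙ ♙ ♙
♖ ♘ ♗ ♕ ♔ ♗ ♘ ♖


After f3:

♜ ♞ ♝ ♛ ♚ ♝ · ♜
♟ ♟ ♟ ♟ ♟ ♟ ♟ ♟
· · · · · ♞ · ·
· · · · · · · ·
· · · · · · · ·
· · ♙ · · ♙ · ·
♙ ♙ · ♙ ♙ · ♙ ♙
♖ ♘ ♗ ♕ ♔ ♗ ♘ ♖


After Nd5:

♜ ♞ ♝ ♛ ♚ ♝ · ♜
♟ ♟ ♟ ♟ ♟ ♟ ♟ ♟
· · · · · · · ·
· · · ♞ · · · ·
· · · · · · · ·
· · ♙ · · ♙ · ·
♙ ♙ · ♙ ♙ · ♙ ♙
♖ ♘ ♗ ♕ ♔ ♗ ♘ ♖


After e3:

♜ ♞ ♝ ♛ ♚ ♝ · ♜
♟ ♟ ♟ ♟ ♟ ♟ ♟ ♟
· · · · · · · ·
· · · ♞ · · · ·
· · · · · · · ·
· · ♙ · ♙ ♙ · ·
♙ ♙ · ♙ · · ♙ ♙
♖ ♘ ♗ ♕ ♔ ♗ ♘ ♖


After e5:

♜ ♞ ♝ ♛ ♚ ♝ · ♜
♟ ♟ ♟ ♟ · ♟ ♟ ♟
· · · · · · · ·
· · · ♞ ♟ · · ·
· · · · · · · ·
· · ♙ · ♙ ♙ · ·
♙ ♙ · ♙ · · ♙ ♙
♖ ♘ ♗ ♕ ♔ ♗ ♘ ♖


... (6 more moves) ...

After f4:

♜ ♞ ♝ ♛ · ♝ · ♜
· ♟ ♟ ♟ ♚ ♟ ♟ ♟
♟ ♞ · · · · · ·
· · · · ♟ · · ·
♙ · · · · ♙ · ·
· · ♙ ♗ ♙ · · ·
· ♙ · ♙ ♘ · ♙ ♙
♖ ♘ ♗ ♕ ♔ · · ♖


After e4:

♜ ♞ ♝ ♛ · ♝ · ♜
· ♟ ♟ ♟ ♚ ♟ ♟ ♟
♟ ♞ · · · · · ·
· · · · · · · ·
♙ · · · ♟ ♙ · ·
· · ♙ ♗ ♙ · · ·
· ♙ · ♙ ♘ · ♙ ♙
♖ ♘ ♗ ♕ ♔ · · ♖



  a b c d e f g h
  ─────────────────
8│♜ ♞ ♝ ♛ · ♝ · ♜│8
7│· ♟ ♟ ♟ ♚ ♟ ♟ ♟│7
6│♟ ♞ · · · · · ·│6
5│· · · · · · · ·│5
4│♙ · · · ♟ ♙ · ·│4
3│· · ♙ ♗ ♙ · · ·│3
2│· ♙ · ♙ ♘ · ♙ ♙│2
1│♖ ♘ ♗ ♕ ♔ · · ♖│1
  ─────────────────
  a b c d e f g h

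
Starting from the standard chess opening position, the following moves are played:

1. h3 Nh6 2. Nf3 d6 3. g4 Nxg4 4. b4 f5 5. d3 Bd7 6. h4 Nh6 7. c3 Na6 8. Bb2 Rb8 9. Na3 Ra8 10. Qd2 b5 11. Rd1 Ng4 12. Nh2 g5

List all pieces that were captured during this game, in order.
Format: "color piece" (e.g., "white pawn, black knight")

Tracking captures:
  Nxg4: captured white pawn

white pawn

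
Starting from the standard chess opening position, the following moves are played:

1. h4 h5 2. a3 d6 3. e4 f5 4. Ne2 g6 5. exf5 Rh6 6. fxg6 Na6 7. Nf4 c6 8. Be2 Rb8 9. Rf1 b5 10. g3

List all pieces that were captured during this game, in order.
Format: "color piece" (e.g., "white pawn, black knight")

Tracking captures:
  exf5: captured black pawn
  fxg6: captured black pawn

black pawn, black pawn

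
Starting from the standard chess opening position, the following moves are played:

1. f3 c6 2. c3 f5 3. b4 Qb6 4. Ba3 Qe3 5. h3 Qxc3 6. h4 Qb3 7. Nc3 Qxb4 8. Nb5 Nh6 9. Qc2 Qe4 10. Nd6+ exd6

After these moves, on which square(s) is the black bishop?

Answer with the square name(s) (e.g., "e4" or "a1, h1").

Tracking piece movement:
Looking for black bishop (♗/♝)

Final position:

  a b c d e f g h
  ─────────────────
8│♜ ♞ ♝ · ♚ ♝ · ♜│8
7│♟ ♟ · ♟ · · ♟ ♟│7
6│· · ♟ ♟ · · · ♞│6
5│· · · · · ♟ · ·│5
4│· · · · ♛ · · ♙│4
3│♗ · · · · ♙ · ·│3
2│♙ · ♕ ♙ ♙ · ♙ ·│2
1│♖ · · · ♔ ♗ ♘ ♖│1
  ─────────────────
  a b c d e f g h


c8, f8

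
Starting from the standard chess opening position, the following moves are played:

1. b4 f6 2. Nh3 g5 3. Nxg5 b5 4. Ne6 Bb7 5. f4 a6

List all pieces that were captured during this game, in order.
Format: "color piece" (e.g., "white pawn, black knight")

Tracking captures:
  Nxg5: captured black pawn

black pawn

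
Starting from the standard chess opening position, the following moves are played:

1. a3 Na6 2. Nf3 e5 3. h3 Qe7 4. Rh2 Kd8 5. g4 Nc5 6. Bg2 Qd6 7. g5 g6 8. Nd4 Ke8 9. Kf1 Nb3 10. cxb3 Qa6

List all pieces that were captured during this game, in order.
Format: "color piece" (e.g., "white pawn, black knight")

Tracking captures:
  cxb3: captured black knight

black knight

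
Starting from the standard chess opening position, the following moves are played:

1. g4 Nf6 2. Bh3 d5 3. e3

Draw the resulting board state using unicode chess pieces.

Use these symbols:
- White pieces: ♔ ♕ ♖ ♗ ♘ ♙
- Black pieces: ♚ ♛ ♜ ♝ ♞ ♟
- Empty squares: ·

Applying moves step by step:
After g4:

♜ ♞ ♝ ♛ ♚ ♝ ♞ ♜
♟ ♟ ♟ ♟ ♟ ♟ ♟ ♟
· · · · · · · ·
· · · · · · · ·
· · · · · · ♙ ·
· · · · · · · ·
♙ ♙ ♙ ♙ ♙ ♙ · ♙
♖ ♘ ♗ ♕ ♔ ♗ ♘ ♖


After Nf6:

♜ ♞ ♝ ♛ ♚ ♝ · ♜
♟ ♟ ♟ ♟ ♟ ♟ ♟ ♟
· · · · · ♞ · ·
· · · · · · · ·
· · · · · · ♙ ·
· · · · · · · ·
♙ ♙ ♙ ♙ ♙ ♙ · ♙
♖ ♘ ♗ ♕ ♔ ♗ ♘ ♖


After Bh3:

♜ ♞ ♝ ♛ ♚ ♝ · ♜
♟ ♟ ♟ ♟ ♟ ♟ ♟ ♟
· · · · · ♞ · ·
· · · · · · · ·
· · · · · · ♙ ·
· · · · · · · ♗
♙ ♙ ♙ ♙ ♙ ♙ · ♙
♖ ♘ ♗ ♕ ♔ · ♘ ♖


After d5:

♜ ♞ ♝ ♛ ♚ ♝ · ♜
♟ ♟ ♟ · ♟ ♟ ♟ ♟
· · · · · ♞ · ·
· · · ♟ · · · ·
· · · · · · ♙ ·
· · · · · · · ♗
♙ ♙ ♙ ♙ ♙ ♙ · ♙
♖ ♘ ♗ ♕ ♔ · ♘ ♖


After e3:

♜ ♞ ♝ ♛ ♚ ♝ · ♜
♟ ♟ ♟ · ♟ ♟ ♟ ♟
· · · · · ♞ · ·
· · · ♟ · · · ·
· · · · · · ♙ ·
· · · · ♙ · · ♗
♙ ♙ ♙ ♙ · ♙ · ♙
♖ ♘ ♗ ♕ ♔ · ♘ ♖



  a b c d e f g h
  ─────────────────
8│♜ ♞ ♝ ♛ ♚ ♝ · ♜│8
7│♟ ♟ ♟ · ♟ ♟ ♟ ♟│7
6│· · · · · ♞ · ·│6
5│· · · ♟ · · · ·│5
4│· · · · · · ♙ ·│4
3│· · · · ♙ · · ♗│3
2│♙ ♙ ♙ ♙ · ♙ · ♙│2
1│♖ ♘ ♗ ♕ ♔ · ♘ ♖│1
  ─────────────────
  a b c d e f g h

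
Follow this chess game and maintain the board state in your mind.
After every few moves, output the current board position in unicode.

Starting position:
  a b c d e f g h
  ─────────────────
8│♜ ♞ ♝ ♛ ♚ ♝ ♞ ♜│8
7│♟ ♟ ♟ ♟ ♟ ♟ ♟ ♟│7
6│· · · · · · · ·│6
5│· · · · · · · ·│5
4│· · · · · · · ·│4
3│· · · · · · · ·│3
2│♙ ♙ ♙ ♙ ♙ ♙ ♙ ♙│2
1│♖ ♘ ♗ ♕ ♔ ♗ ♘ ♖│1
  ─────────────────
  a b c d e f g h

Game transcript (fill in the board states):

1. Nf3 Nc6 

  a b c d e f g h
  ─────────────────
8│♜ · ♝ ♛ ♚ ♝ ♞ ♜│8
7│♟ ♟ ♟ ♟ ♟ ♟ ♟ ♟│7
6│· · ♞ · · · · ·│6
5│· · · · · · · ·│5
4│· · · · · · · ·│4
3│· · · · · ♘ · ·│3
2│♙ ♙ ♙ ♙ ♙ ♙ ♙ ♙│2
1│♖ ♘ ♗ ♕ ♔ ♗ · ♖│1
  ─────────────────
  a b c d e f g h

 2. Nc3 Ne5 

  a b c d e f g h
  ─────────────────
8│♜ · ♝ ♛ ♚ ♝ ♞ ♜│8
7│♟ ♟ ♟ ♟ ♟ ♟ ♟ ♟│7
6│· · · · · · · ·│6
5│· · · · ♞ · · ·│5
4│· · · · · · · ·│4
3│· · ♘ · · ♘ · ·│3
2│♙ ♙ ♙ ♙ ♙ ♙ ♙ ♙│2
1│♖ · ♗ ♕ ♔ ♗ · ♖│1
  ─────────────────
  a b c d e f g h

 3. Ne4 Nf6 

  a b c d e f g h
  ─────────────────
8│♜ · ♝ ♛ ♚ ♝ · ♜│8
7│♟ ♟ ♟ ♟ ♟ ♟ ♟ ♟│7
6│· · · · · ♞ · ·│6
5│· · · · ♞ · · ·│5
4│· · · · ♘ · · ·│4
3│· · · · · ♘ · ·│3
2│♙ ♙ ♙ ♙ ♙ ♙ ♙ ♙│2
1│♖ · ♗ ♕ ♔ ♗ · ♖│1
  ─────────────────
  a b c d e f g h

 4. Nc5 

  a b c d e f g h
  ─────────────────
8│♜ · ♝ ♛ ♚ ♝ · ♜│8
7│♟ ♟ ♟ ♟ ♟ ♟ ♟ ♟│7
6│· · · · · ♞ · ·│6
5│· · ♘ · ♞ · · ·│5
4│· · · · · · · ·│4
3│· · · · · ♘ · ·│3
2│♙ ♙ ♙ ♙ ♙ ♙ ♙ ♙│2
1│♖ · ♗ ♕ ♔ ♗ · ♖│1
  ─────────────────
  a b c d e f g h


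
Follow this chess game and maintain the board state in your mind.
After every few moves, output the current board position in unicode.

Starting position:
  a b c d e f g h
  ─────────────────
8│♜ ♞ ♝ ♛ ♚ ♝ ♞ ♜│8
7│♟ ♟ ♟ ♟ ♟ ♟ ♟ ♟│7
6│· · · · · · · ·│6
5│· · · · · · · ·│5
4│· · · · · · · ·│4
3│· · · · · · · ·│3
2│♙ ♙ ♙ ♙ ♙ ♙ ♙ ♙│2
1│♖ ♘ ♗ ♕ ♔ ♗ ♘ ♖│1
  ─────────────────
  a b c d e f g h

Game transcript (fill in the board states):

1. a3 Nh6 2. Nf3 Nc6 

  a b c d e f g h
  ─────────────────
8│♜ · ♝ ♛ ♚ ♝ · ♜│8
7│♟ ♟ ♟ ♟ ♟ ♟ ♟ ♟│7
6│· · ♞ · · · · ♞│6
5│· · · · · · · ·│5
4│· · · · · · · ·│4
3│♙ · · · · ♘ · ·│3
2│· ♙ ♙ ♙ ♙ ♙ ♙ ♙│2
1│♖ ♘ ♗ ♕ ♔ ♗ · ♖│1
  ─────────────────
  a b c d e f g h

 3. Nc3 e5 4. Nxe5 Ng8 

  a b c d e f g h
  ─────────────────
8│♜ · ♝ ♛ ♚ ♝ ♞ ♜│8
7│♟ ♟ ♟ ♟ · ♟ ♟ ♟│7
6│· · ♞ · · · · ·│6
5│· · · · ♘ · · ·│5
4│· · · · · · · ·│4
3│♙ · ♘ · · · · ·│3
2│· ♙ ♙ ♙ ♙ ♙ ♙ ♙│2
1│♖ · ♗ ♕ ♔ ♗ · ♖│1
  ─────────────────
  a b c d e f g h

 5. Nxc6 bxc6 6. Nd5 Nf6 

  a b c d e f g h
  ─────────────────
8│♜ · ♝ ♛ ♚ ♝ · ♜│8
7│♟ · ♟ ♟ · ♟ ♟ ♟│7
6│· · ♟ · · ♞ · ·│6
5│· · · ♘ · · · ·│5
4│· · · · · · · ·│4
3│♙ · · · · · · ·│3
2│· ♙ ♙ ♙ ♙ ♙ ♙ ♙│2
1│♖ · ♗ ♕ ♔ ♗ · ♖│1
  ─────────────────
  a b c d e f g h



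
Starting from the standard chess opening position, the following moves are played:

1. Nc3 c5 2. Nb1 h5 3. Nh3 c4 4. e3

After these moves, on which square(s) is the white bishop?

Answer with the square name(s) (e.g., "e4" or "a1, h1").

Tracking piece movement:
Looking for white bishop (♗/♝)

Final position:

  a b c d e f g h
  ─────────────────
8│♜ ♞ ♝ ♛ ♚ ♝ ♞ ♜│8
7│♟ ♟ · ♟ ♟ ♟ ♟ ·│7
6│· · · · · · · ·│6
5│· · · · · · · ♟│5
4│· · ♟ · · · · ·│4
3│· · · · ♙ · · ♘│3
2│♙ ♙ ♙ ♙ · ♙ ♙ ♙│2
1│♖ ♘ ♗ ♕ ♔ ♗ · ♖│1
  ─────────────────
  a b c d e f g h


c1, f1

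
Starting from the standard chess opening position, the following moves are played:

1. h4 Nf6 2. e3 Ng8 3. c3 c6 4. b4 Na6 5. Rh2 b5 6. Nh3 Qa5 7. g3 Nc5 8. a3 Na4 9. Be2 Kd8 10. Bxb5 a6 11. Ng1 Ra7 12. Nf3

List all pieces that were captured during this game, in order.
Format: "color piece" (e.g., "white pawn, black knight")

Tracking captures:
  Bxb5: captured black pawn

black pawn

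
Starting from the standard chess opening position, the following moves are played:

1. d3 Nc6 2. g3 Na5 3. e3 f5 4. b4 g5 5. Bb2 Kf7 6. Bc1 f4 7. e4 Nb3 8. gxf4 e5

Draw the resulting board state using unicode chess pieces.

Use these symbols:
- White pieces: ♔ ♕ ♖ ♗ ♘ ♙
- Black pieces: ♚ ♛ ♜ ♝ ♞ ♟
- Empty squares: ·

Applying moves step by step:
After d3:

♜ ♞ ♝ ♛ ♚ ♝ ♞ ♜
♟ ♟ ♟ ♟ ♟ ♟ ♟ ♟
· · · · · · · ·
· · · · · · · ·
· · · · · · · ·
· · · ♙ · · · ·
♙ ♙ ♙ · ♙ ♙ ♙ ♙
♖ ♘ ♗ ♕ ♔ ♗ ♘ ♖


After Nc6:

♜ · ♝ ♛ ♚ ♝ ♞ ♜
♟ ♟ ♟ ♟ ♟ ♟ ♟ ♟
· · ♞ · · · · ·
· · · · · · · ·
· · · · · · · ·
· · · ♙ · · · ·
♙ ♙ ♙ · ♙ ♙ ♙ ♙
♖ ♘ ♗ ♕ ♔ ♗ ♘ ♖


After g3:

♜ · ♝ ♛ ♚ ♝ ♞ ♜
♟ ♟ ♟ ♟ ♟ ♟ ♟ ♟
· · ♞ · · · · ·
· · · · · · · ·
· · · · · · · ·
· · · ♙ · · ♙ ·
♙ ♙ ♙ · ♙ ♙ · ♙
♖ ♘ ♗ ♕ ♔ ♗ ♘ ♖


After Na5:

♜ · ♝ ♛ ♚ ♝ ♞ ♜
♟ ♟ ♟ ♟ ♟ ♟ ♟ ♟
· · · · · · · ·
♞ · · · · · · ·
· · · · · · · ·
· · · ♙ · · ♙ ·
♙ ♙ ♙ · ♙ ♙ · ♙
♖ ♘ ♗ ♕ ♔ ♗ ♘ ♖


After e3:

♜ · ♝ ♛ ♚ ♝ ♞ ♜
♟ ♟ ♟ ♟ ♟ ♟ ♟ ♟
· · · · · · · ·
♞ · · · · · · ·
· · · · · · · ·
· · · ♙ ♙ · ♙ ·
♙ ♙ ♙ · · ♙ · ♙
♖ ♘ ♗ ♕ ♔ ♗ ♘ ♖


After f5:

♜ · ♝ ♛ ♚ ♝ ♞ ♜
♟ ♟ ♟ ♟ ♟ · ♟ ♟
· · · · · · · ·
♞ · · · · ♟ · ·
· · · · · · · ·
· · · ♙ ♙ · ♙ ·
♙ ♙ ♙ · · ♙ · ♙
♖ ♘ ♗ ♕ ♔ ♗ ♘ ♖


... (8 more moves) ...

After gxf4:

♜ · ♝ ♛ · ♝ ♞ ♜
♟ ♟ ♟ ♟ ♟ ♚ · ♟
· · · · · · · ·
· · · · · · ♟ ·
· ♙ · · ♙ ♙ · ·
· ♞ · ♙ · · · ·
♙ · ♙ · · ♙ · ♙
♖ ♘ ♗ ♕ ♔ ♗ ♘ ♖


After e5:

♜ · ♝ ♛ · ♝ ♞ ♜
♟ ♟ ♟ ♟ · ♚ · ♟
· · · · · · · ·
· · · · ♟ · ♟ ·
· ♙ · · ♙ ♙ · ·
· ♞ · ♙ · · · ·
♙ · ♙ · · ♙ · ♙
♖ ♘ ♗ ♕ ♔ ♗ ♘ ♖



  a b c d e f g h
  ─────────────────
8│♜ · ♝ ♛ · ♝ ♞ ♜│8
7│♟ ♟ ♟ ♟ · ♚ · ♟│7
6│· · · · · · · ·│6
5│· · · · ♟ · ♟ ·│5
4│· ♙ · · ♙ ♙ · ·│4
3│· ♞ · ♙ · · · ·│3
2│♙ · ♙ · · ♙ · ♙│2
1│♖ ♘ ♗ ♕ ♔ ♗ ♘ ♖│1
  ─────────────────
  a b c d e f g h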